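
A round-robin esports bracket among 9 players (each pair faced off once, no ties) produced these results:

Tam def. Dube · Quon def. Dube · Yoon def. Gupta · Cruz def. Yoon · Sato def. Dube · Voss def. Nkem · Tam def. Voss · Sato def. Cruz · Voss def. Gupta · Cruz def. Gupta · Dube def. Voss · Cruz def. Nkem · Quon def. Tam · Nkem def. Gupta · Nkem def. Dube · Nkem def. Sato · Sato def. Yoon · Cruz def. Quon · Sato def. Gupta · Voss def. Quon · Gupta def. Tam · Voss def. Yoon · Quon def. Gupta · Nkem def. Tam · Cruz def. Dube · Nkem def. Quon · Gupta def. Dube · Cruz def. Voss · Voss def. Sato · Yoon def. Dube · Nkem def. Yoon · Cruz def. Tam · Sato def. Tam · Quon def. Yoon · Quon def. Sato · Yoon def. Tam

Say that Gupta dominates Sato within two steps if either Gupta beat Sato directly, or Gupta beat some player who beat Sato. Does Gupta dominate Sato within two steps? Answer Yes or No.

No

Gupta did not beat Sato directly.
Gupta beat Dube, Tam, but each of them lost to Sato. No two-step path.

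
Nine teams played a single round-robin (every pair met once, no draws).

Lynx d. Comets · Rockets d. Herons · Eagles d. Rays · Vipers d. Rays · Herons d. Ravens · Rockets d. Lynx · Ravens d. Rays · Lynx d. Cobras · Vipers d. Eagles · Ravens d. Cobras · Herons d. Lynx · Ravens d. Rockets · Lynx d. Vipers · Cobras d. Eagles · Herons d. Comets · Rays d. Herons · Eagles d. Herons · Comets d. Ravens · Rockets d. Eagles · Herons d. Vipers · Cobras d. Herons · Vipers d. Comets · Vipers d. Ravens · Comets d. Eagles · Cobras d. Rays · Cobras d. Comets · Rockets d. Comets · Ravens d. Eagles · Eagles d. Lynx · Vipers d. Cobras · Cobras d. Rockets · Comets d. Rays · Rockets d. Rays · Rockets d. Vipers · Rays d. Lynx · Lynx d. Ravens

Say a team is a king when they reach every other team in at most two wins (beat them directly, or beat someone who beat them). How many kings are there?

6

Vipers reaches everyone (king).
Ravens reaches everyone (king).
Cobras reaches everyone (king).
Rays cannot reach Eagles, Rockets in two steps.
Herons reaches everyone (king).
Eagles cannot reach Rockets in two steps.
Rockets reaches everyone (king).
Lynx reaches everyone (king).
Comets cannot reach Vipers in two steps.
Kings: Vipers, Ravens, Cobras, Herons, Rockets, Lynx — 6.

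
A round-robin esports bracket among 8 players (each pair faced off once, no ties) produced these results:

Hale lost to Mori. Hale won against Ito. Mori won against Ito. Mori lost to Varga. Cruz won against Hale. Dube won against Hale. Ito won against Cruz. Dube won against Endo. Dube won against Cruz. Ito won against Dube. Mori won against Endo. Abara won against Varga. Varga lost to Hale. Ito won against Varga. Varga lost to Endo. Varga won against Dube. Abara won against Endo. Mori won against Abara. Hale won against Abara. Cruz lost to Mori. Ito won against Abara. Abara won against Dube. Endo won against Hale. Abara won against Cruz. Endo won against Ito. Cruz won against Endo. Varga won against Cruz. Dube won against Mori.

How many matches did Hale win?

3

Hale's results: beat Ito, Varga, Abara; lost to Endo, Dube, Mori, Cruz.
That is 3 wins.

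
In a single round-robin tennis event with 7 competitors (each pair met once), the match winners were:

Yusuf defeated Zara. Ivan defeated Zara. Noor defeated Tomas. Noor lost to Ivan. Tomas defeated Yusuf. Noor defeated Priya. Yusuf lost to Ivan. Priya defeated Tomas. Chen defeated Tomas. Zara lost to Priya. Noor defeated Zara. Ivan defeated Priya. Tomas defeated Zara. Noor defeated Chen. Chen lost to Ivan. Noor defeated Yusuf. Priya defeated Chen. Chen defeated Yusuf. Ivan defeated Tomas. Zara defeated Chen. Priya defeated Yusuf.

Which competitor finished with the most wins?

Ivan

Win totals: Tomas 2, Priya 4, Noor 5, Chen 2, Zara 1, Ivan 6, Yusuf 1.
Ivan leads with 6 wins (next highest: 5).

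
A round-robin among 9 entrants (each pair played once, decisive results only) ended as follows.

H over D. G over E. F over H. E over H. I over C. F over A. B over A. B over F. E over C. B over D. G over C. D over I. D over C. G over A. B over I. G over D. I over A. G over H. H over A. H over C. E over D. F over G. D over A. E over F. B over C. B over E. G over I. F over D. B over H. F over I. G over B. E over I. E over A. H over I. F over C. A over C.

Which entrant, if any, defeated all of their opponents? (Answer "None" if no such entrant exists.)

None

Highest win total is G with 7 (out of 8 possible).
G lost to F, so no entrant went undefeated.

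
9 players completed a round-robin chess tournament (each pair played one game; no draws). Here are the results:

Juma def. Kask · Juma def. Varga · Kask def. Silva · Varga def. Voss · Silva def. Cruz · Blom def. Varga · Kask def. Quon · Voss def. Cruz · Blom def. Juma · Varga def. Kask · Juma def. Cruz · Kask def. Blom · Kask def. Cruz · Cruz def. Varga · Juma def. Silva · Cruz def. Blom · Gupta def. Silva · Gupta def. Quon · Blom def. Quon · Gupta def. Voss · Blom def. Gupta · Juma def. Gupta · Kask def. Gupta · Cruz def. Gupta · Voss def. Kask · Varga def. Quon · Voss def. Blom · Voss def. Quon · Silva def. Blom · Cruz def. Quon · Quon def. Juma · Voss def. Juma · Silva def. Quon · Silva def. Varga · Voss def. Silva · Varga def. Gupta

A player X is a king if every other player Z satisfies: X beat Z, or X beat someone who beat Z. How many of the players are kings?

Blom reaches everyone (king).
Gupta reaches everyone (king).
Quon cannot reach Blom, Voss in two steps.
Cruz reaches everyone (king).
Silva reaches everyone (king).
Juma reaches everyone (king).
Varga reaches everyone (king).
Kask reaches everyone (king).
Voss reaches everyone (king).
Kings: Blom, Gupta, Cruz, Silva, Juma, Varga, Kask, Voss — 8.

8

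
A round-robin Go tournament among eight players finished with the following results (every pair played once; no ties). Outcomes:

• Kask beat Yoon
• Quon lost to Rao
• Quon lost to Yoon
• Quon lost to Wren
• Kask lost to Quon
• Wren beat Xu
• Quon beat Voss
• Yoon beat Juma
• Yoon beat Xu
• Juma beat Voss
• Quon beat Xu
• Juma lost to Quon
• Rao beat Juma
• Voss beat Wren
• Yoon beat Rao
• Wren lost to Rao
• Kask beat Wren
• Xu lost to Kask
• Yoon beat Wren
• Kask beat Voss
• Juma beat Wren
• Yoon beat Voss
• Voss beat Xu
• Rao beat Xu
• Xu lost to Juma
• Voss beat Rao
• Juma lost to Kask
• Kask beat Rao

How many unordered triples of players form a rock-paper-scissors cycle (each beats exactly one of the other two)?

7

Win totals: Rao 4, Kask 6, Xu 0, Voss 3, Quon 4, Yoon 6, Wren 2, Juma 3.
A player with w wins dominates both others in C(w,2) triples; summing gives 6 + 15 + 0 + 3 + 6 + 15 + 1 + 3 = 49 transitive triples.
Total triples C(8,3) = 56, so cyclic triples = 56 − 49 = 7.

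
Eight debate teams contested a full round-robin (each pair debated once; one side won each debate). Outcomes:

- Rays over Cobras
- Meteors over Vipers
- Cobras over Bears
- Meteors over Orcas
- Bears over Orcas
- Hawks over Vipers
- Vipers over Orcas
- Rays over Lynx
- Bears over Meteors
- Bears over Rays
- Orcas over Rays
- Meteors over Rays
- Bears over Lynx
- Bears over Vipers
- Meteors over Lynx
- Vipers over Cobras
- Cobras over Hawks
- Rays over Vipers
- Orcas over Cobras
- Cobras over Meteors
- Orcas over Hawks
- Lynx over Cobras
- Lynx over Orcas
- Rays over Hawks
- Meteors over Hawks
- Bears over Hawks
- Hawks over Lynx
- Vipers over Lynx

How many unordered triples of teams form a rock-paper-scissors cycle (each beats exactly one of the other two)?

14

Win totals: Bears 6, Orcas 3, Lynx 2, Rays 4, Cobras 3, Vipers 3, Meteors 5, Hawks 2.
A team with w wins dominates both others in C(w,2) triples; summing gives 15 + 3 + 1 + 6 + 3 + 3 + 10 + 1 = 42 transitive triples.
Total triples C(8,3) = 56, so cyclic triples = 56 − 42 = 14.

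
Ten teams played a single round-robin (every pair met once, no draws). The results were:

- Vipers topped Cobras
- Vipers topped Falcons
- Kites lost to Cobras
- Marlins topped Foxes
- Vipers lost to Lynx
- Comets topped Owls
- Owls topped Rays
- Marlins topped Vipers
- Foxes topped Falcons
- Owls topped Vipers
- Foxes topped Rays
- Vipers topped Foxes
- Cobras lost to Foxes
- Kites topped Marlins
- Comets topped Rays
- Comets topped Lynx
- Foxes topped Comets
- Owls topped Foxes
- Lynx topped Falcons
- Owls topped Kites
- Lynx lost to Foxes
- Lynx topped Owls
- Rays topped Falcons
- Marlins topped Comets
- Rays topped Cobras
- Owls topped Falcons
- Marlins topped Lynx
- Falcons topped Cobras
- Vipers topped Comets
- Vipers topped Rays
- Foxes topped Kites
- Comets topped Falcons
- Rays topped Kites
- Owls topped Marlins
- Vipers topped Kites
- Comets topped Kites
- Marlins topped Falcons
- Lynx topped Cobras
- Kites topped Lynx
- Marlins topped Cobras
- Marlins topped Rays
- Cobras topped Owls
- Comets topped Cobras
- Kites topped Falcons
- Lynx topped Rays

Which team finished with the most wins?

Win totals: Marlins 7, Rays 3, Comets 6, Falcons 1, Lynx 5, Vipers 6, Kites 3, Foxes 6, Cobras 2, Owls 6.
Marlins leads with 7 wins (next highest: 6).

Marlins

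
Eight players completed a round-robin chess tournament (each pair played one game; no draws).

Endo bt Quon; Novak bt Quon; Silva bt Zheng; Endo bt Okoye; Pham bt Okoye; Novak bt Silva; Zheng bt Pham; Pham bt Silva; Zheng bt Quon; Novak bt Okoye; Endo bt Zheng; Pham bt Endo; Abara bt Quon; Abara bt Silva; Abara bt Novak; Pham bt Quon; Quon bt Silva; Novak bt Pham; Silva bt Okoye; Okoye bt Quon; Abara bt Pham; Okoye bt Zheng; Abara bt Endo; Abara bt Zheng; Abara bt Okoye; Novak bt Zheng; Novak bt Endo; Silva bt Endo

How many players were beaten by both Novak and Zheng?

2

Novak beat: Endo, Quon, Pham, Silva, Zheng, Okoye.
Zheng beat: Quon, Pham.
Both beat: Quon, Pham — 2.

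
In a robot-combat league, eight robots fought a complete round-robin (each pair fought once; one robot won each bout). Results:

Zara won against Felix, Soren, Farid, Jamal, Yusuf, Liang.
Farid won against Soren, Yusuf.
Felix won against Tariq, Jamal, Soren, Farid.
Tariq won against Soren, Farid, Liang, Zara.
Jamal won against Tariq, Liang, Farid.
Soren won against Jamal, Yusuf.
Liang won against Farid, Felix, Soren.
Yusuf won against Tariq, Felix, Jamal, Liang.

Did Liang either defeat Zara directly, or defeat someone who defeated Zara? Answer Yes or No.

Liang did not beat Zara directly.
Liang beat Felix, Soren, Farid, but each of them lost to Zara. No two-step path.

No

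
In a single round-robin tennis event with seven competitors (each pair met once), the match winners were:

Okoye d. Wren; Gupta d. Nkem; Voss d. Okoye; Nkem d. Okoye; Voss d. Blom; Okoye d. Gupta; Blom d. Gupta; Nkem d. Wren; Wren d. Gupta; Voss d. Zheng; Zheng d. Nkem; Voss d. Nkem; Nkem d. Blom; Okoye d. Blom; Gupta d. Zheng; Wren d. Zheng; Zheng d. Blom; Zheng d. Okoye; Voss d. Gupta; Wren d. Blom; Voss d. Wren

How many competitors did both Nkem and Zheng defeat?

2

Nkem beat: Okoye, Wren, Blom.
Zheng beat: Okoye, Blom, Nkem.
Both beat: Okoye, Blom — 2.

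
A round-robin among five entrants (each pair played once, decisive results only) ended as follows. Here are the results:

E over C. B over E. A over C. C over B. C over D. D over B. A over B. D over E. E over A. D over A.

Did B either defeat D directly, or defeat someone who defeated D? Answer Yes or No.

No

B did not beat D directly.
B beat E, but each of them lost to D. No two-step path.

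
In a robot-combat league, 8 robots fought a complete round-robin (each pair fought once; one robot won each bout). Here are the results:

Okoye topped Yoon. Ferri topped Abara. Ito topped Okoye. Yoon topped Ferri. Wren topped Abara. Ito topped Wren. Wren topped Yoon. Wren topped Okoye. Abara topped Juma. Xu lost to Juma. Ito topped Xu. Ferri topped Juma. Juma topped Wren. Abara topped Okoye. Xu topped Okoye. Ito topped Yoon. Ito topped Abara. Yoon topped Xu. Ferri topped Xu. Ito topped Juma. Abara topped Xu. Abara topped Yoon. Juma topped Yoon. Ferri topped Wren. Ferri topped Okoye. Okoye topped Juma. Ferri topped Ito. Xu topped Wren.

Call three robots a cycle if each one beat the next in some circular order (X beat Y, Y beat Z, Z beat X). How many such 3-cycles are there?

Win totals: Yoon 2, Ferri 6, Ito 6, Wren 3, Juma 3, Okoye 2, Abara 4, Xu 2.
A robot with w wins dominates both others in C(w,2) triples; summing gives 1 + 15 + 15 + 3 + 3 + 1 + 6 + 1 = 45 transitive triples.
Total triples C(8,3) = 56, so cyclic triples = 56 − 45 = 11.

11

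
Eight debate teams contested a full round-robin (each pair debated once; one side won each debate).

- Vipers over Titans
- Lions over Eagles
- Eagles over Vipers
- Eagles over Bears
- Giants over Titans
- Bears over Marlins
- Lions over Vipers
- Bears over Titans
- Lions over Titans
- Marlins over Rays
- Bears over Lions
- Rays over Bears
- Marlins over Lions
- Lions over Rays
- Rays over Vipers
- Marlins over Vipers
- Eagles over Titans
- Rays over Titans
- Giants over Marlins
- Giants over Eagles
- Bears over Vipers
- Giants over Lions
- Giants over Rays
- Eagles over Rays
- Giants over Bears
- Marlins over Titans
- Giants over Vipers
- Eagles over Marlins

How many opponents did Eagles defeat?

5

Eagles' results: beat Marlins, Bears, Vipers, Titans, Rays; lost to Giants, Lions.
That is 5 wins.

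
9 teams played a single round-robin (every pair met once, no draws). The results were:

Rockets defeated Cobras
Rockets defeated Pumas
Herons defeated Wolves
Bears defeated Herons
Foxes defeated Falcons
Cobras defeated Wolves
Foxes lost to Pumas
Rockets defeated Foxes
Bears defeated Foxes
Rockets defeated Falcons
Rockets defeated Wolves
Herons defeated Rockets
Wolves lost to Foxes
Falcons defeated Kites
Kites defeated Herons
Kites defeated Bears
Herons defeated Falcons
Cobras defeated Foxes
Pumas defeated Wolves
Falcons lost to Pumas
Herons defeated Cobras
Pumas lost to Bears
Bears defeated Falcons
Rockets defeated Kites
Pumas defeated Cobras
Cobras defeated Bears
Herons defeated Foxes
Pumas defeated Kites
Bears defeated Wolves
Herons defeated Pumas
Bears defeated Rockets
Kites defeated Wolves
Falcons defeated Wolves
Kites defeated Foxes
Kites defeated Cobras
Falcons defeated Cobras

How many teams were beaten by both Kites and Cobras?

Kites beat: Foxes, Cobras, Wolves, Herons, Bears.
Cobras beat: Foxes, Wolves, Bears.
Both beat: Foxes, Wolves, Bears — 3.

3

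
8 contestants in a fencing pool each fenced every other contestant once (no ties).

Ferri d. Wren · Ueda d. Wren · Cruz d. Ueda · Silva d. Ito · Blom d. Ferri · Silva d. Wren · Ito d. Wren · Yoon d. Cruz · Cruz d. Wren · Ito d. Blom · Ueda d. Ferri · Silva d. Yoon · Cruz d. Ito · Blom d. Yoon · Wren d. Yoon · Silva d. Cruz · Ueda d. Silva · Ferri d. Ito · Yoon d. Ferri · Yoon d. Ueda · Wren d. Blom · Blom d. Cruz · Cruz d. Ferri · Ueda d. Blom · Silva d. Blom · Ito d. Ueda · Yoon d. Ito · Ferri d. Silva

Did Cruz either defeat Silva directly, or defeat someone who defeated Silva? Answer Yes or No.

Cruz did not beat Silva directly.
Cruz beat Ferri, Ueda, Ito, Wren. Of those, Ferri beat Silva.

Yes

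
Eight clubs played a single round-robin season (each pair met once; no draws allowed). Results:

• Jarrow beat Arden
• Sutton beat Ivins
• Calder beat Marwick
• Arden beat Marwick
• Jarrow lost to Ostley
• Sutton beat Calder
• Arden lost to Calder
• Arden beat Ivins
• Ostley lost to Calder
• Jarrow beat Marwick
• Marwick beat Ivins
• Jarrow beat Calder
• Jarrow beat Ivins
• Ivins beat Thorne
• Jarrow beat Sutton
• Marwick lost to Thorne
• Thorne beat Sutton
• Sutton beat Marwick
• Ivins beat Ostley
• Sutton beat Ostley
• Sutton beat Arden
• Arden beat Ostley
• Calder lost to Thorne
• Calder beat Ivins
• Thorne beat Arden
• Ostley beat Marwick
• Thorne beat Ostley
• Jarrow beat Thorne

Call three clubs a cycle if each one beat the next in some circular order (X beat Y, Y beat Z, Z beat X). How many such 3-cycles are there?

10

Win totals: Thorne 5, Marwick 1, Ivins 2, Jarrow 6, Arden 3, Ostley 2, Calder 4, Sutton 5.
A club with w wins dominates both others in C(w,2) triples; summing gives 10 + 0 + 1 + 15 + 3 + 1 + 6 + 10 = 46 transitive triples.
Total triples C(8,3) = 56, so cyclic triples = 56 − 46 = 10.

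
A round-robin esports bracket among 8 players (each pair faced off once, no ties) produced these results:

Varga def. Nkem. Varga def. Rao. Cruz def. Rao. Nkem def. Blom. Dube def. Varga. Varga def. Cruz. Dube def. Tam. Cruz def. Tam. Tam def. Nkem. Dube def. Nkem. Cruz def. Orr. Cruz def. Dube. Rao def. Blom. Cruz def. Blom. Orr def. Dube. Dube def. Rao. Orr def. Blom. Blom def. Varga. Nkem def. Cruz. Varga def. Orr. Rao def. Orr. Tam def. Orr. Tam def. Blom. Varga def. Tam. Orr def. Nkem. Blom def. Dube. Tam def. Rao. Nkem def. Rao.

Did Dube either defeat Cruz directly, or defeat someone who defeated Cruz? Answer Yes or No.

Dube did not beat Cruz directly.
Dube beat Nkem, Rao, Tam, Varga. Of those, Nkem beat Cruz.

Yes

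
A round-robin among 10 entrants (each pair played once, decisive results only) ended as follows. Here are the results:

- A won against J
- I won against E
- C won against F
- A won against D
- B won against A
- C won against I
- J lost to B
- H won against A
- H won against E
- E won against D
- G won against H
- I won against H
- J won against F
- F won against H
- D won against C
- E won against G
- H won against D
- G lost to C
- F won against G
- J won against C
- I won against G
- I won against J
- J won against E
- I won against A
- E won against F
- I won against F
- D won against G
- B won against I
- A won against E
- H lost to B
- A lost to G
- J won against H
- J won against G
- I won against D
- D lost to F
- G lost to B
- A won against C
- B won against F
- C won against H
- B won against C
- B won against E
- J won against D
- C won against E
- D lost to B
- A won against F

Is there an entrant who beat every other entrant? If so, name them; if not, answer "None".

B has 9 wins out of 9 opponents — a perfect record.

B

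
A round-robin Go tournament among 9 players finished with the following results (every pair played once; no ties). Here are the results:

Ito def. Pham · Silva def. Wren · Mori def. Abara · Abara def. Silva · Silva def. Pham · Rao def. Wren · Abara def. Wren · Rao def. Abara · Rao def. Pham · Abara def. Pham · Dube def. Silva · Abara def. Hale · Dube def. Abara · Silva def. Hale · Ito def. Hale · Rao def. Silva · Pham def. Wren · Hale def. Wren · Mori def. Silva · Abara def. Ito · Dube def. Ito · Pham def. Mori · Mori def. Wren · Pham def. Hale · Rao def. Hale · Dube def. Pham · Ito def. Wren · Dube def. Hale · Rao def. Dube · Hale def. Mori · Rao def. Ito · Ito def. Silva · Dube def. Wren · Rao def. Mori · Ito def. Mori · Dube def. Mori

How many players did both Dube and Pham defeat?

3

Dube beat: Mori, Silva, Pham, Wren, Abara, Hale, Ito.
Pham beat: Mori, Wren, Hale.
Both beat: Mori, Wren, Hale — 3.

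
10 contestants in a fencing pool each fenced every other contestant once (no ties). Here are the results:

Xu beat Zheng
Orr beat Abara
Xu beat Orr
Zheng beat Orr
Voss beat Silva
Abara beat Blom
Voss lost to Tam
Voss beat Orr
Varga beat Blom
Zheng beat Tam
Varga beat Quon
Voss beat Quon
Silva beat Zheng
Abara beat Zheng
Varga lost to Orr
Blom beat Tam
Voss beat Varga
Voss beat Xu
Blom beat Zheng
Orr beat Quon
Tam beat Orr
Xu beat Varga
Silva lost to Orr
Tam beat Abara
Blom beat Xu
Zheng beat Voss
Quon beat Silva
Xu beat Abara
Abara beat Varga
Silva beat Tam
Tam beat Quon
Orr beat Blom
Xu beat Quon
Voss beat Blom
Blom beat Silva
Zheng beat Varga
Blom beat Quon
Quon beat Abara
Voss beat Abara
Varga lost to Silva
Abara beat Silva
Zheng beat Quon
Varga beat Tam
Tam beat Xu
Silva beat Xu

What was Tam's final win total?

Tam's results: beat Abara, Voss, Quon, Orr, Xu; lost to Blom, Zheng, Varga, Silva.
That is 5 wins.

5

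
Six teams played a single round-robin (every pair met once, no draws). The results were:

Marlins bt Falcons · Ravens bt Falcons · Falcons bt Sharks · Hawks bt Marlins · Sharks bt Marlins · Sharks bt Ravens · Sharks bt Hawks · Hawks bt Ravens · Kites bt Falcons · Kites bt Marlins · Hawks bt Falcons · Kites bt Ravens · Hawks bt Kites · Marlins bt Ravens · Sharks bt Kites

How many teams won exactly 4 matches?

Win totals: Kites 3, Marlins 2, Ravens 1, Hawks 4, Falcons 1, Sharks 4.
Exactly 4: Hawks, Sharks — 2 teams.

2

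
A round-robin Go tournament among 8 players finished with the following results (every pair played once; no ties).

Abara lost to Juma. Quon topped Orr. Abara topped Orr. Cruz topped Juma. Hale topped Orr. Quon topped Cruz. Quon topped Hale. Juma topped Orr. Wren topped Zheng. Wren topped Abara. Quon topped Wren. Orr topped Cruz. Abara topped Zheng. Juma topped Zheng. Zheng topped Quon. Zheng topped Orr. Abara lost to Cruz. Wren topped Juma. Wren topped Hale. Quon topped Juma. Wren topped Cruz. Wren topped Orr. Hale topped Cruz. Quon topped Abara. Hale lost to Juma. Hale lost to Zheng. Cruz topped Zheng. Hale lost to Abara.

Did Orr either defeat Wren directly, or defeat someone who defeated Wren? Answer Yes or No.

Orr did not beat Wren directly.
Orr beat Cruz, but each of them lost to Wren. No two-step path.

No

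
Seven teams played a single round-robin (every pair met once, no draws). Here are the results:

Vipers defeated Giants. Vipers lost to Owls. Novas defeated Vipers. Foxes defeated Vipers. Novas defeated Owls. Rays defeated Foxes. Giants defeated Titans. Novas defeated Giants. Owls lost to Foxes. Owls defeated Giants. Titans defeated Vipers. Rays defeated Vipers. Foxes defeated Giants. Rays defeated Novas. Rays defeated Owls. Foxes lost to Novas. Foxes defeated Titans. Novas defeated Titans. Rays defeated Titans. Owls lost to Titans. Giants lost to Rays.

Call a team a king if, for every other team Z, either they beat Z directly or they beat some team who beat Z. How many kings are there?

1

Foxes cannot reach Rays, Novas in two steps.
Giants cannot reach Foxes, Rays, Novas in two steps.
Rays reaches everyone (king).
Novas cannot reach Rays in two steps.
Vipers cannot reach Foxes, Rays, Novas, Owls in two steps.
Titans cannot reach Foxes, Rays, Novas in two steps.
Owls cannot reach Foxes, Rays, Novas in two steps.
Kings: Rays — 1.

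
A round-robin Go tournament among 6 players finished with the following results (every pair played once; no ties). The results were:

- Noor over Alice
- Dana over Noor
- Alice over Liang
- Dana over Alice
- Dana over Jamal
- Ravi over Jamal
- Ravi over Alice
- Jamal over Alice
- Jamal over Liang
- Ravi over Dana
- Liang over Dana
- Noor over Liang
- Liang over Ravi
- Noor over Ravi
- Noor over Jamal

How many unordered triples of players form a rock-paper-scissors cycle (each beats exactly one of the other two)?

6

Of the C(6,3) = 20 triples, the cyclic ones are: {Liang, Jamal, Dana}; {Liang, Jamal, Ravi}; {Liang, Alice, Dana}; {Liang, Alice, Ravi}; {Liang, Dana, Noor}; {Dana, Noor, Ravi}.
That is 6.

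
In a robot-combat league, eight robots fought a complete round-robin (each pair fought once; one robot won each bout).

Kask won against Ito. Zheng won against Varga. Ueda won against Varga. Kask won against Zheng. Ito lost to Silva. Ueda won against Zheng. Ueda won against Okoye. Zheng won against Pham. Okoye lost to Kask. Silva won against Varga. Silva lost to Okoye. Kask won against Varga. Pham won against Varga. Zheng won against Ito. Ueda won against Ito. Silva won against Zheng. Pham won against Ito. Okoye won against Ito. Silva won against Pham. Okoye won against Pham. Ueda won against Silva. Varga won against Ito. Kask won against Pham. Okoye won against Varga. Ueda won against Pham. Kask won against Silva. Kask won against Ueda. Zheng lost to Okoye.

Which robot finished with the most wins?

Win totals: Ueda 6, Ito 0, Okoye 5, Zheng 3, Varga 1, Pham 2, Silva 4, Kask 7.
Kask leads with 7 wins (next highest: 6).

Kask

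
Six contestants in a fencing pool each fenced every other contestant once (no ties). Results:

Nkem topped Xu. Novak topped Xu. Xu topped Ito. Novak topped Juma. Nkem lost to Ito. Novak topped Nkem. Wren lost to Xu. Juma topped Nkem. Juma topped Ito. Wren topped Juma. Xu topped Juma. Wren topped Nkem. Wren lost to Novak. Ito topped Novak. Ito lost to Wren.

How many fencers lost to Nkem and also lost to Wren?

0

Nkem beat: Xu.
Wren beat: Juma, Nkem, Ito.
No one was beaten by both.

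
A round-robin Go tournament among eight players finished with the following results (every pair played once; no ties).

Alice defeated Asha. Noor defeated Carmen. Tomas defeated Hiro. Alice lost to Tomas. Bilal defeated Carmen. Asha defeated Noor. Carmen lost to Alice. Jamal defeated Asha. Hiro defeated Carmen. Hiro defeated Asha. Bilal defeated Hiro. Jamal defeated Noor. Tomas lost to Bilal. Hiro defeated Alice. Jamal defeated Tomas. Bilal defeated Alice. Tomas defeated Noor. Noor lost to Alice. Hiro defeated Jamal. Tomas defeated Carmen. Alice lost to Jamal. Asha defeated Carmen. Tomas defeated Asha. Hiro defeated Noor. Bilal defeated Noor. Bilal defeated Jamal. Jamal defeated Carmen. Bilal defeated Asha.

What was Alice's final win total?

Alice's results: beat Noor, Carmen, Asha; lost to Jamal, Hiro, Bilal, Tomas.
That is 3 wins.

3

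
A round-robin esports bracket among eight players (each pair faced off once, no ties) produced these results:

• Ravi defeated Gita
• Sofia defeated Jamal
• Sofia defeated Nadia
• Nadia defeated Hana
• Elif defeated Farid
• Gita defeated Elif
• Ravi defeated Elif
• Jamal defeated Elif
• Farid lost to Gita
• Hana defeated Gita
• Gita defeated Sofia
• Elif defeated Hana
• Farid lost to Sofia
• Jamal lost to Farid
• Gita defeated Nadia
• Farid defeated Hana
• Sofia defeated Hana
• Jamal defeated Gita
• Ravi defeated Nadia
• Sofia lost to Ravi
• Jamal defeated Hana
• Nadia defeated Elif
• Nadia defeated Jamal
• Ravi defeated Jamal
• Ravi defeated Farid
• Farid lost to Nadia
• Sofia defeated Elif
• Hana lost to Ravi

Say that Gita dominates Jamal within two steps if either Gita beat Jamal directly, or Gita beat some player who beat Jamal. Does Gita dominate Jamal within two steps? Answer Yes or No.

Yes

Gita did not beat Jamal directly.
Gita beat Sofia, Farid, Nadia, Elif. Of those, Sofia beat Jamal.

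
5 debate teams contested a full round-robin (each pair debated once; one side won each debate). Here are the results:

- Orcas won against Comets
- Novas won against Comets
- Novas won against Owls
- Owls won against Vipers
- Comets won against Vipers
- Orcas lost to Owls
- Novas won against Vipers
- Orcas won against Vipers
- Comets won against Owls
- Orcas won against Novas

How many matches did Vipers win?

Vipers' results: beat no one; lost to Owls, Comets, Orcas, Novas.
That is 0 wins.

0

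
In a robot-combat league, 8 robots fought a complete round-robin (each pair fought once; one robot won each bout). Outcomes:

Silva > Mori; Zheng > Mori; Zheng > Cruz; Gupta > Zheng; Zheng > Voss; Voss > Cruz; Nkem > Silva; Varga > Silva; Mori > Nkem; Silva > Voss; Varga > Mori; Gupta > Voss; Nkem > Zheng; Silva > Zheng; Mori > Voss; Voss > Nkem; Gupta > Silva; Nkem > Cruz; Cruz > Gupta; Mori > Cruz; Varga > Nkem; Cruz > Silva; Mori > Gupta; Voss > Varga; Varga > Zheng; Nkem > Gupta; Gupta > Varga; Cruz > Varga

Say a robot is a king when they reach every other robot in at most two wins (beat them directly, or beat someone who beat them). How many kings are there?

Gupta reaches everyone (king).
Mori reaches everyone (king).
Zheng reaches everyone (king).
Cruz reaches everyone (king).
Varga reaches everyone (king).
Silva reaches everyone (king).
Nkem reaches everyone (king).
Voss reaches everyone (king).
Kings: Gupta, Mori, Zheng, Cruz, Varga, Silva, Nkem, Voss — 8.

8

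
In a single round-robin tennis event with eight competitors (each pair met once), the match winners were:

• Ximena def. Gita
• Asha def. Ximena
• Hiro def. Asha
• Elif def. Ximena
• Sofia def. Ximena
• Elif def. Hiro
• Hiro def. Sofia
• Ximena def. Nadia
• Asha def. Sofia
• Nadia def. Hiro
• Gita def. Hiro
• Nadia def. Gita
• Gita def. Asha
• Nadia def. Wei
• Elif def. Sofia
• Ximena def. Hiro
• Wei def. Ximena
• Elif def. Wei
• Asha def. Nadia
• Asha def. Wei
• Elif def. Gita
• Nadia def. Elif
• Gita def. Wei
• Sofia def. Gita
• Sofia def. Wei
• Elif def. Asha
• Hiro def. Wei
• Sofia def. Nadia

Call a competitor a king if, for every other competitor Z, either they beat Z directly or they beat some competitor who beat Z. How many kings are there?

Wei cannot reach Sofia, Asha, Elif in two steps.
Gita cannot reach Elif in two steps.
Sofia reaches everyone (king).
Nadia reaches everyone (king).
Asha reaches everyone (king).
Ximena reaches everyone (king).
Hiro cannot reach Elif in two steps.
Elif reaches everyone (king).
Kings: Sofia, Nadia, Asha, Ximena, Elif — 5.

5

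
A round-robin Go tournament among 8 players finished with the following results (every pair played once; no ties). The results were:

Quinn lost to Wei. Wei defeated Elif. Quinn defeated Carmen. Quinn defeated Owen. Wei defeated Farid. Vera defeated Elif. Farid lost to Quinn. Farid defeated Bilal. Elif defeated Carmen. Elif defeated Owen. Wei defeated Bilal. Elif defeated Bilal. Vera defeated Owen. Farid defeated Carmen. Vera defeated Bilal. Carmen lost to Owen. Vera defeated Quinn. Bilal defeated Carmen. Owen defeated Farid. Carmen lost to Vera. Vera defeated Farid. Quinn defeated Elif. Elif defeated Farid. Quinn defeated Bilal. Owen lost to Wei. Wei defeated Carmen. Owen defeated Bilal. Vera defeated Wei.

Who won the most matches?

Vera

Win totals: Vera 7, Quinn 5, Wei 6, Farid 2, Owen 3, Elif 4, Bilal 1, Carmen 0.
Vera leads with 7 wins (next highest: 6).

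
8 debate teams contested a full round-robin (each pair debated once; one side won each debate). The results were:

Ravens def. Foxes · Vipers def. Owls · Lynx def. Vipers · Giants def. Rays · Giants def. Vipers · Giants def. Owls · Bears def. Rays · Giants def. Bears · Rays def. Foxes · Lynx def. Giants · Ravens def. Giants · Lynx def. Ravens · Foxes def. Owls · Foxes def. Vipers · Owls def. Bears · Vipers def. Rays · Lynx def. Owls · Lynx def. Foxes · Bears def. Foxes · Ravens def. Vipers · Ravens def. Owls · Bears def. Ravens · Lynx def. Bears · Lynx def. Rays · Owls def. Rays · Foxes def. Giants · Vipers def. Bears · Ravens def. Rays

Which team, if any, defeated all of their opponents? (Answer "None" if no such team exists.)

Lynx

Lynx has 7 wins out of 7 opponents — a perfect record.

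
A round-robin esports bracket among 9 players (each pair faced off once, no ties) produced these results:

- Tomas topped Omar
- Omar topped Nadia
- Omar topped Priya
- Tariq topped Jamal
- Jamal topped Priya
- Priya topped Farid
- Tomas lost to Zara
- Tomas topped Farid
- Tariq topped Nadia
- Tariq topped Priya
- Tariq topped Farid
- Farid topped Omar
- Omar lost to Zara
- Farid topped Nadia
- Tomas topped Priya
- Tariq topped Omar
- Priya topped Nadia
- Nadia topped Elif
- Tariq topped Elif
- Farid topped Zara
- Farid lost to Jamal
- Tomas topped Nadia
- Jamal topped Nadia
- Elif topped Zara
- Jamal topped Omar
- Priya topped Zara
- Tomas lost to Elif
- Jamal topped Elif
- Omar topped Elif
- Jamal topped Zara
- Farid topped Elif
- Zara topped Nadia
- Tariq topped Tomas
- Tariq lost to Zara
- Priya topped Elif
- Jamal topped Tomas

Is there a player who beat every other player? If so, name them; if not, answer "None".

Highest win total is Tariq with 7 (out of 8 possible).
Tariq lost to Zara, so no player went undefeated.

None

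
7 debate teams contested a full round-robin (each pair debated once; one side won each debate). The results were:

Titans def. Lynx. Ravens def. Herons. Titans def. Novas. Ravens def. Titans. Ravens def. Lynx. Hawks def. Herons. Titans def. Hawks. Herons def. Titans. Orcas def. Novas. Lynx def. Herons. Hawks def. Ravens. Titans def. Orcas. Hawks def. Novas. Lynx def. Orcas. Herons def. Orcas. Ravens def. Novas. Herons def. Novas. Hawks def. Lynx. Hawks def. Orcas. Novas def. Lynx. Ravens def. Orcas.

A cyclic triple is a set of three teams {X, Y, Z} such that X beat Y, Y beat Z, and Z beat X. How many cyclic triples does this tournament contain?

Win totals: Hawks 5, Novas 1, Orcas 1, Titans 4, Herons 3, Ravens 5, Lynx 2.
A team with w wins dominates both others in C(w,2) triples; summing gives 10 + 0 + 0 + 6 + 3 + 10 + 1 = 30 transitive triples.
Total triples C(7,3) = 35, so cyclic triples = 35 − 30 = 5.

5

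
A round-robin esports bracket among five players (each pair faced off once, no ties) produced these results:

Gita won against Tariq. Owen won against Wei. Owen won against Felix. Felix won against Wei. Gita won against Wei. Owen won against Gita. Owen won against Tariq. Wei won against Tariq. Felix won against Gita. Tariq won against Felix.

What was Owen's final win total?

Owen's results: beat Felix, Tariq, Gita, Wei; lost to no one.
That is 4 wins.

4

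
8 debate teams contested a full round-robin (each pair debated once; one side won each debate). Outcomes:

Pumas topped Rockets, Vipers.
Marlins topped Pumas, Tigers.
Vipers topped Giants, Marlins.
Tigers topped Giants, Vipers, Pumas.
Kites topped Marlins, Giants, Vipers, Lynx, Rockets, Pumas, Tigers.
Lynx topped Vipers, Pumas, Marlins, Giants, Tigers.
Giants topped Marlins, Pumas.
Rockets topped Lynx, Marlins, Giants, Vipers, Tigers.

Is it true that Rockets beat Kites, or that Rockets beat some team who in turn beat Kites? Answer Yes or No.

Rockets did not beat Kites directly.
Rockets beat Giants, Lynx, Marlins, Tigers, Vipers, but each of them lost to Kites. No two-step path.

No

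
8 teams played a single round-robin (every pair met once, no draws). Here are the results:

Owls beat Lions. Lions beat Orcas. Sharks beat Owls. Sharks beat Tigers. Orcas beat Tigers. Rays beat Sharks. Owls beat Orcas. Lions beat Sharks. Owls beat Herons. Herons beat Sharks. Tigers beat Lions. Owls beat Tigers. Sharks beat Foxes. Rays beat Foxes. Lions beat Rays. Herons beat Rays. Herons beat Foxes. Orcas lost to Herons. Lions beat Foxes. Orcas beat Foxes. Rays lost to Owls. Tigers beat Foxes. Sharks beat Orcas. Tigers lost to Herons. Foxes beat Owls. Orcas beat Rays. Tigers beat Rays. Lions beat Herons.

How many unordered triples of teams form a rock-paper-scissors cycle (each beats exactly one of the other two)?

Win totals: Foxes 1, Herons 5, Rays 2, Orcas 3, Sharks 4, Lions 5, Owls 5, Tigers 3.
A team with w wins dominates both others in C(w,2) triples; summing gives 0 + 10 + 1 + 3 + 6 + 10 + 10 + 3 = 43 transitive triples.
Total triples C(8,3) = 56, so cyclic triples = 56 − 43 = 13.

13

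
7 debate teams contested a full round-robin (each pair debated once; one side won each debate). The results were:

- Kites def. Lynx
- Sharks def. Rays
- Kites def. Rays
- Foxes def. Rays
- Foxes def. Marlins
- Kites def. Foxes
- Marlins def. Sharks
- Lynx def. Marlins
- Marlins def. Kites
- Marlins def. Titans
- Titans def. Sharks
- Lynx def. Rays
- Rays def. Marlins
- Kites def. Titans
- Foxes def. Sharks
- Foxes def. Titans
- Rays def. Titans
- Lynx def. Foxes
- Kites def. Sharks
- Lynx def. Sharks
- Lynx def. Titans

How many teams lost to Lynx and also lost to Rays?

Lynx beat: Rays, Foxes, Sharks, Titans, Marlins.
Rays beat: Titans, Marlins.
Both beat: Titans, Marlins — 2.

2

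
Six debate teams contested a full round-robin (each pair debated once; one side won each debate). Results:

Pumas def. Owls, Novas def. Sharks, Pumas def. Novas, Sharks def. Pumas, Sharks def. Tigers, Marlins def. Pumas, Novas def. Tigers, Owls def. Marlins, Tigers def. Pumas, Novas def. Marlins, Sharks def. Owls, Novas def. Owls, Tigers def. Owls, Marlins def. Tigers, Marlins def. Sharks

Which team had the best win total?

Win totals: Novas 4, Owls 1, Sharks 3, Tigers 2, Marlins 3, Pumas 2.
Novas leads with 4 wins (next highest: 3).

Novas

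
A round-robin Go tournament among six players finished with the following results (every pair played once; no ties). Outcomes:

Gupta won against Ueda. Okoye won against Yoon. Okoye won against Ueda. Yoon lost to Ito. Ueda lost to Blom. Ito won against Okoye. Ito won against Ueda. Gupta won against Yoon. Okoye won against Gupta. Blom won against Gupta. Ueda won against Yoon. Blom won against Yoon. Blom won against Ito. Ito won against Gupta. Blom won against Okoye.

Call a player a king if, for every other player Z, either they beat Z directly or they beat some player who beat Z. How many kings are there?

Ito cannot reach Blom in two steps.
Okoye cannot reach Ito, Blom in two steps.
Yoon cannot reach Ito, Okoye, Gupta, Blom, Ueda in two steps.
Gupta cannot reach Ito, Okoye, Blom in two steps.
Blom reaches everyone (king).
Ueda cannot reach Ito, Okoye, Gupta, Blom in two steps.
Kings: Blom — 1.

1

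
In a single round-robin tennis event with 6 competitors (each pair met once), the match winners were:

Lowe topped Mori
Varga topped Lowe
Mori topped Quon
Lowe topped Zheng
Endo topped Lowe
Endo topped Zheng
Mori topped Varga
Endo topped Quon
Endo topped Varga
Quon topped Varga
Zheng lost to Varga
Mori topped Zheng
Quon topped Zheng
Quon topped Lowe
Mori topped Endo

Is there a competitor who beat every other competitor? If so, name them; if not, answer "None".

None

Highest win total is Mori with 4 (out of 5 possible).
Mori lost to Lowe, so no competitor went undefeated.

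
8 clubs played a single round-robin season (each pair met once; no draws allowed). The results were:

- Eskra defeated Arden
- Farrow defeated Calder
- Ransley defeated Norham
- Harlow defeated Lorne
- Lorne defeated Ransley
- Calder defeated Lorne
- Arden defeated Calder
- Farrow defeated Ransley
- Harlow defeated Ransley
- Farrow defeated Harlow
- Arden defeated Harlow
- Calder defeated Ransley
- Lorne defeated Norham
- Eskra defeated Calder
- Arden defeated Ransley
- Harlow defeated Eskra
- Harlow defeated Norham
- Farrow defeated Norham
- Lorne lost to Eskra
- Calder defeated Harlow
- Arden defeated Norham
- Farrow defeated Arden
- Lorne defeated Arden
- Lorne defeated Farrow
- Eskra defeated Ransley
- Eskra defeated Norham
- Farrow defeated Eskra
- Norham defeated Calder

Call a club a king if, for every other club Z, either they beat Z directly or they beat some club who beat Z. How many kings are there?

5

Arden cannot reach Farrow in two steps.
Farrow reaches everyone (king).
Norham cannot reach Arden, Farrow, Eskra in two steps.
Eskra reaches everyone (king).
Lorne reaches everyone (king).
Harlow reaches everyone (king).
Calder reaches everyone (king).
Ransley cannot reach Arden, Farrow, Eskra, Lorne, Harlow in two steps.
Kings: Farrow, Eskra, Lorne, Harlow, Calder — 5.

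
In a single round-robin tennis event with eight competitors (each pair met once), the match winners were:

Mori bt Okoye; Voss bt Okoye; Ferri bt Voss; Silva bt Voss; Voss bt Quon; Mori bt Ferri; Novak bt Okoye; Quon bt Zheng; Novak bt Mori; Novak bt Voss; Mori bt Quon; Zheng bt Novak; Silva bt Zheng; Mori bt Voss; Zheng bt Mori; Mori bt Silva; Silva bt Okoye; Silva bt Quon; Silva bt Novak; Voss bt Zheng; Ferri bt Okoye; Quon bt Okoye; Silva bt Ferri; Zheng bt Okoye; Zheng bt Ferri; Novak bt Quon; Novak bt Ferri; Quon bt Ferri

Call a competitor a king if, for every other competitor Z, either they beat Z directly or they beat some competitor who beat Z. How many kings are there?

Okoye cannot reach Mori, Ferri, Zheng, Quon, Voss, Novak, Silva in two steps.
Mori reaches everyone (king).
Ferri cannot reach Mori, Novak, Silva in two steps.
Zheng reaches everyone (king).
Quon cannot reach Silva in two steps.
Voss cannot reach Silva in two steps.
Novak reaches everyone (king).
Silva reaches everyone (king).
Kings: Mori, Zheng, Novak, Silva — 4.

4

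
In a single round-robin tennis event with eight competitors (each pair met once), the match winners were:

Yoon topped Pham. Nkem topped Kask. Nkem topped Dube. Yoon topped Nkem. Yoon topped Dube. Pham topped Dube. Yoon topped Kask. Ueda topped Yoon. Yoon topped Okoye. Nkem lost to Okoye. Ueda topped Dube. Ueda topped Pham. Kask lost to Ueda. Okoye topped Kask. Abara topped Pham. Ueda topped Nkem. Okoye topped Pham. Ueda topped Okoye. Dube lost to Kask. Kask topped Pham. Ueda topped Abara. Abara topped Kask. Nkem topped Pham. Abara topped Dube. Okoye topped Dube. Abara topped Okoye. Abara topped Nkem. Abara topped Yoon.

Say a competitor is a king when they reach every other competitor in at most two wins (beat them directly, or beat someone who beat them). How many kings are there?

1

Dube cannot reach Nkem, Yoon, Abara, Ueda, Kask, Pham, Okoye in two steps.
Nkem cannot reach Yoon, Abara, Ueda, Okoye in two steps.
Yoon cannot reach Abara, Ueda in two steps.
Abara cannot reach Ueda in two steps.
Ueda reaches everyone (king).
Kask cannot reach Nkem, Yoon, Abara, Ueda, Okoye in two steps.
Pham cannot reach Nkem, Yoon, Abara, Ueda, Kask, Okoye in two steps.
Okoye cannot reach Yoon, Abara, Ueda in two steps.
Kings: Ueda — 1.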